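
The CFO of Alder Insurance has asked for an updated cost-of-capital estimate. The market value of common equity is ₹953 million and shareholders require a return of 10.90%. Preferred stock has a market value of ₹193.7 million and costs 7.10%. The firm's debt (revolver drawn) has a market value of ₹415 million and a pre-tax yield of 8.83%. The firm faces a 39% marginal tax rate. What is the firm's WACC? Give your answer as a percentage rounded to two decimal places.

Total capital V = 953 + 193.7 + 415 = 1561.7.
Equity: weight = 953/1561.7 = 0.6102; cost = 10.9%.
Preferred: weight = 193.7/1561.7 = 0.1240; cost = 7.1%.
Revolver drawn: weight = 415/1561.7 = 0.2657; after-tax cost = 8.83% × (1 − 39%) = 5.3863%.
WACC = 0.6102 × 10.9000% + 0.1240 × 7.1000% + 0.2657 × 5.3863% = 8.9635%.

8.96%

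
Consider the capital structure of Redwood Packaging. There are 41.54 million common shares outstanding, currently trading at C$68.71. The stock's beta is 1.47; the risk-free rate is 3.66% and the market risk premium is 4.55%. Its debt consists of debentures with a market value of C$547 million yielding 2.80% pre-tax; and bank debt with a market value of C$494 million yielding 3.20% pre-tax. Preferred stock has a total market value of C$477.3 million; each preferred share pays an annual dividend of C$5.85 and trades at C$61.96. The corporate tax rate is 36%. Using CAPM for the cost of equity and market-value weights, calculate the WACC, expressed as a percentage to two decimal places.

8.24%

Cost of equity via CAPM: Re = 3.66% + 1.47 × 4.55% = 10.3485%.
Cost of preferred: Rp = 5.85 / 61.96 = 9.4416%.
Market value of equity E = 68.71 × 41.54m = 2854.2134m.
Total capital V = 2854.2134 + 477.3 + 547 + 494 = 4372.5134.
Equity: weight = 2854.2134/4372.5134 = 0.6528; cost = 10.3485%.
Preferred: weight = 477.3/4372.5134 = 0.1092; cost = 9.4416%.
Debentures: weight = 547/4372.5134 = 0.1251; after-tax cost = 2.8% × (1 − 36%) = 1.7920%.
Bank debt: weight = 494/4372.5134 = 0.1130; after-tax cost = 3.2% × (1 − 36%) = 2.0480%.
WACC = 0.6528 × 10.3485% + 0.1092 × 9.4416% + 0.1251 × 1.7920% + 0.1130 × 2.0480% = 8.2413%.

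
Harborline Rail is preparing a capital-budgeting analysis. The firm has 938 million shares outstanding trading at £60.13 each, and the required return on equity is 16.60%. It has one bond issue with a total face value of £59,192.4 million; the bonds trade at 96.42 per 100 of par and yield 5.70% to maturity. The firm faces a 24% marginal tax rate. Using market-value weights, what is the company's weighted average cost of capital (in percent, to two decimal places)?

Market value of equity E = 60.13 × 938m = 56401.94m. Market value of debt D = 59192.4m × 96.42/100 = 57073.31208m.
Total capital V = 56401.94 + 57073.31208 = 113475.25208.
Equity: weight = 56401.94/113475.25208 = 0.4970; cost = 16.6%.
Bonds outstanding: weight = 57073.31208/113475.25208 = 0.5030; after-tax cost = 5.7% × (1 − 24%) = 4.3320%.
WACC = 0.4970 × 16.6000% + 0.5030 × 4.3320% = 10.4297%.

10.43%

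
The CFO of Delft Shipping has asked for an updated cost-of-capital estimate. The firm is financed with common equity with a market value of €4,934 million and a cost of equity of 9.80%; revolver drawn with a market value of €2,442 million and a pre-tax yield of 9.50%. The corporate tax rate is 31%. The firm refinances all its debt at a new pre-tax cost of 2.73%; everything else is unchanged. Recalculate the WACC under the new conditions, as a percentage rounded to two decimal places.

7.18%

After the change:
Total capital V = 4934 + 2442 = 7376.
Equity: weight = 4934/7376 = 0.6689; cost = 9.8%.
Revolver drawn: weight = 2442/7376 = 0.3311; after-tax cost = 2.73% × (1 − 31%) = 1.8837%.
WACC = 0.6689 × 9.8000% + 0.3311 × 1.8837% = 7.1791%.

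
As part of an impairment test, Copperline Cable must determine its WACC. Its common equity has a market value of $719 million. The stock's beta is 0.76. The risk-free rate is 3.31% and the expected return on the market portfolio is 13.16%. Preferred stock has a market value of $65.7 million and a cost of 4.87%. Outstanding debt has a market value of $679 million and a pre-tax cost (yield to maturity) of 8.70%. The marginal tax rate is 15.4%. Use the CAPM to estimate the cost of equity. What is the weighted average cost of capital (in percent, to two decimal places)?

Market risk premium = 13.16% − 3.31% = 9.85%.
Cost of equity via CAPM: Re = 3.31% + 0.76 × 9.85% = 10.7960%.
Total capital V = 719 + 65.7 + 679 = 1463.7.
Equity: weight = 719/1463.7 = 0.4912; cost = 10.796%.
Preferred: weight = 65.7/1463.7 = 0.0449; cost = 4.87%.
Debt: weight = 679/1463.7 = 0.4639; after-tax cost = 8.7% × (1 − 15.4%) = 7.3602%.
WACC = 0.4912 × 10.7960% + 0.0449 × 4.8700% + 0.4639 × 7.3602% = 8.9362%.

8.94%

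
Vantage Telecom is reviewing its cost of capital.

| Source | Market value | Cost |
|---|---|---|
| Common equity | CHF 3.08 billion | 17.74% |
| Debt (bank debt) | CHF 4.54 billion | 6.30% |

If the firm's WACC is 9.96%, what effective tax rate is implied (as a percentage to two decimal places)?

25.68%

Total capital V = 3.08 + 4.54 = 7.62.
Equity weight = 3.08/7.62 = 0.4042.
Bank debt weight = 4.54/7.62 = 0.5958.
Equity contribution = 0.4042 × 17.74% = 7.1705%.
Debt contribution must be 9.96% − 7.1705% = 2.7895%.
0.5958 × 6.3% × (1 − T) = 2.7895%  ⇒  (1 − T) = 0.7432.
T = 25.6835%.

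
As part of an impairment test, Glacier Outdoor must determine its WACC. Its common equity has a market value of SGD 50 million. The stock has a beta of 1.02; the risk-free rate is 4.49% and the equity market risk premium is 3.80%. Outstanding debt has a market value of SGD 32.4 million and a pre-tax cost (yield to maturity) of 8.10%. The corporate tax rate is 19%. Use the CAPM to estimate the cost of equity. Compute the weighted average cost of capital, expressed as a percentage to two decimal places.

Cost of equity via CAPM: Re = 4.49% + 1.02 × 3.8% = 8.3660%.
Total capital V = 50 + 32.4 = 82.4.
Equity: weight = 50/82.4 = 0.6068; cost = 8.366%.
Debt: weight = 32.4/82.4 = 0.3932; after-tax cost = 8.1% × (1 − 19%) = 6.5610%.
WACC = 0.6068 × 8.3660% + 0.3932 × 6.5610% = 7.6563%.

7.66%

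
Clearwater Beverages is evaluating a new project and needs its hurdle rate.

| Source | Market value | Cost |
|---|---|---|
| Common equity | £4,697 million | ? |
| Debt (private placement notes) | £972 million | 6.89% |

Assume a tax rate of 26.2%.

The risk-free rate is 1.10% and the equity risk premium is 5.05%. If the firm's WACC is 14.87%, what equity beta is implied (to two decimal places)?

Total capital V = 4697 + 972 = 5669.
Equity weight = 4697/5669 = 0.8285.
Private placement notes weight = 972/5669 = 0.1715.
Debt contribution = 0.1715 × 6.89% × (1 − 26.2%) = 0.8718%.
Required equity contribution = 14.87% − 0.8718% = 13.9982%  ⇒  Re = 16.8950%.
CAPM: 16.8950% = 1.1% + β × 5.05%  ⇒  β = 3.1277.

3.13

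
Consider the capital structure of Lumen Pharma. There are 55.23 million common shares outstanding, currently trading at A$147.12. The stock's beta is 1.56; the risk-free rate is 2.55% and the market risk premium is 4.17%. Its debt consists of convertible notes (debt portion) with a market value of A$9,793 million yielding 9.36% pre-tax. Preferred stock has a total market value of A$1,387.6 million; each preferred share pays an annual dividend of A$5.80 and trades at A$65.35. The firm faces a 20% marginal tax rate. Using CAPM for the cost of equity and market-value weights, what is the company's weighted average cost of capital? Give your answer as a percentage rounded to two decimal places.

8.25%

Cost of equity via CAPM: Re = 2.55% + 1.56 × 4.17% = 9.0552%.
Cost of preferred: Rp = 5.8 / 65.35 = 8.8753%.
Market value of equity E = 147.12 × 55.23m = 8125.4376m.
Total capital V = 8125.4376 + 1387.6 + 9793 = 19306.0376.
Equity: weight = 8125.4376/19306.0376 = 0.4209; cost = 9.0552%.
Preferred: weight = 1387.6/19306.0376 = 0.0719; cost = 8.8753%.
Convertible notes (debt portion): weight = 9793/19306.0376 = 0.5073; after-tax cost = 9.36% × (1 − 20%) = 7.4880%.
WACC = 0.4209 × 9.0552% + 0.0719 × 8.8753% + 0.5073 × 7.4880% = 8.2473%.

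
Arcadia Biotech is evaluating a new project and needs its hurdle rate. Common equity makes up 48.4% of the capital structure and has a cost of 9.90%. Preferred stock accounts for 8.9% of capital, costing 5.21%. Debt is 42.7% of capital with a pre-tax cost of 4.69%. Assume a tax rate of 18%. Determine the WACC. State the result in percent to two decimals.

6.90%

After-tax cost of debt = 4.69% × (1 − 18%) = 3.8458%.
WACC = 0.484 × 9.9000% + 0.089 × 5.2100% + 0.427 × 3.8458% = 6.8974%.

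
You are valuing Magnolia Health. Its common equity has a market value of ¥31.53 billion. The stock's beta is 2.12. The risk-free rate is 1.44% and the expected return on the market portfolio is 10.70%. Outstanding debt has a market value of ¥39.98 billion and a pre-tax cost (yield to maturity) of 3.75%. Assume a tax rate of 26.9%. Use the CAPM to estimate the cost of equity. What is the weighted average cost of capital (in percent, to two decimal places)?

10.82%

Market risk premium = 10.7% − 1.44% = 9.26%.
Cost of equity via CAPM: Re = 1.44% + 2.12 × 9.26% = 21.0712%.
Total capital V = 31.53 + 39.98 = 71.51.
Equity: weight = 31.53/71.51 = 0.4409; cost = 21.0712%.
Debt: weight = 39.98/71.51 = 0.5591; after-tax cost = 3.75% × (1 − 26.9%) = 2.7413%.
WACC = 0.4409 × 21.0712% + 0.5591 × 2.7413% = 10.8232%.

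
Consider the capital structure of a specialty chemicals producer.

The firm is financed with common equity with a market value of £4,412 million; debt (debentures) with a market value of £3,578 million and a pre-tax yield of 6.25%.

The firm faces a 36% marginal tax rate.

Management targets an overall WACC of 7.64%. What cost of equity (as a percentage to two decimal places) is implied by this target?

10.59%

Total capital V = 4412 + 3578 = 7990.
Equity weight = 4412/7990 = 0.5522.
Debentures weight = 3578/7990 = 0.4478.
Debt contribution = 0.4478 × 6.25% × (1 − 36%) = 1.7912%.
Required equity contribution = 7.64% − 1.7912% = 5.8488%.
Re = 5.8488% / 0.5522 = 10.5919%.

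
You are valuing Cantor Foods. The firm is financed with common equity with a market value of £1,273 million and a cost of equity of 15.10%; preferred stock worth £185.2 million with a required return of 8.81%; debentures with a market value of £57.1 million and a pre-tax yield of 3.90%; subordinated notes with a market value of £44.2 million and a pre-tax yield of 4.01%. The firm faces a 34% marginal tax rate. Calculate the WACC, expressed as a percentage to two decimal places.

Total capital V = 1273 + 185.2 + 57.1 + 44.2 = 1559.5.
Equity: weight = 1273/1559.5 = 0.8163; cost = 15.1%.
Preferred: weight = 185.2/1559.5 = 0.1188; cost = 8.81%.
Debentures: weight = 57.1/1559.5 = 0.0366; after-tax cost = 3.9% × (1 − 34%) = 2.5740%.
Subordinated notes: weight = 44.2/1559.5 = 0.0283; after-tax cost = 4.01% × (1 − 34%) = 2.6466%.
WACC = 0.8163 × 15.1000% + 0.1188 × 8.8100% + 0.0366 × 2.5740% + 0.0283 × 2.6466% = 13.5414%.

13.54%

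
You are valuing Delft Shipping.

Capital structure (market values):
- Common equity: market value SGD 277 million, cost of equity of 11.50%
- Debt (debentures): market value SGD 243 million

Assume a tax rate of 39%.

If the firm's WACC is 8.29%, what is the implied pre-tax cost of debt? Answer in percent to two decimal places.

7.59%

Total capital V = 277 + 243 = 520.
Equity weight = 277/520 = 0.5327.
Debentures weight = 243/520 = 0.4673.
Equity contribution = 0.5327 × 11.5% = 6.1260%.
Remaining for debt = 8.29% − 6.1260% = 2.1640%.
Rd × (1 − 39%) × 0.4673 = 2.1640%  ⇒  Rd = 7.5916%.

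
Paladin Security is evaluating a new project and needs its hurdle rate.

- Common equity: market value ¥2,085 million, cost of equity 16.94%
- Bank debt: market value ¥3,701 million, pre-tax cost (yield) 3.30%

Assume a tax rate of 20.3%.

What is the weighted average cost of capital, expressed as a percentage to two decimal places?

Total capital V = 2085 + 3701 = 5786.
Equity: weight = 2085/5786 = 0.3604; cost = 16.94%.
Bank debt: weight = 3701/5786 = 0.6396; after-tax cost = 3.3% × (1 − 20.3%) = 2.6301%.
WACC = 0.3604 × 16.9400% + 0.6396 × 2.6301% = 7.7867%.

7.79%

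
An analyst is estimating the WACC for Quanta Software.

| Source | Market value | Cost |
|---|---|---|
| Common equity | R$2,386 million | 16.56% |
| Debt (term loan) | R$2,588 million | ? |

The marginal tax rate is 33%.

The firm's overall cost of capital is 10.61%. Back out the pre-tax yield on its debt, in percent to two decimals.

7.65%

Total capital V = 2386 + 2588 = 4974.
Equity weight = 2386/4974 = 0.4797.
Term loan weight = 2588/4974 = 0.5203.
Equity contribution = 0.4797 × 16.56% = 7.9437%.
Remaining for debt = 10.61% − 7.9437% = 2.6663%.
Rd × (1 − 33%) × 0.5203 = 2.6663%  ⇒  Rd = 7.6484%.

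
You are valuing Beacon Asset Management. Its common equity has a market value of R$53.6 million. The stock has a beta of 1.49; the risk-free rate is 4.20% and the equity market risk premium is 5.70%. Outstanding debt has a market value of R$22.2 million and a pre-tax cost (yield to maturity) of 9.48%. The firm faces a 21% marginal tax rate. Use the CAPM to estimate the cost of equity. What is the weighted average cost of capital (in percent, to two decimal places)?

11.17%

Cost of equity via CAPM: Re = 4.2% + 1.49 × 5.7% = 12.6930%.
Total capital V = 53.6 + 22.2 = 75.8.
Equity: weight = 53.6/75.8 = 0.7071; cost = 12.693%.
Debt: weight = 22.2/75.8 = 0.2929; after-tax cost = 9.48% × (1 − 21%) = 7.4892%.
WACC = 0.7071 × 12.6930% + 0.2929 × 7.4892% = 11.1689%.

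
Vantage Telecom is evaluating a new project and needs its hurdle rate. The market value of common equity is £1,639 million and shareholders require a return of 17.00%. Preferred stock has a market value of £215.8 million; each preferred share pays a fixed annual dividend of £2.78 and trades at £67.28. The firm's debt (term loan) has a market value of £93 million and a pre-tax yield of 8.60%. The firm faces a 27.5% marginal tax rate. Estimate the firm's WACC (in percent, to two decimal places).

15.06%

Cost of preferred: Rp = 2.78 / 67.28 = 4.1320%.
Total capital V = 1639 + 215.8 + 93 = 1947.8.
Equity: weight = 1639/1947.8 = 0.8415; cost = 17%.
Preferred: weight = 215.8/1947.8 = 0.1108; cost = 4.132%.
Term loan: weight = 93/1947.8 = 0.0477; after-tax cost = 8.6% × (1 − 27.5%) = 6.2350%.
WACC = 0.8415 × 17.0000% + 0.1108 × 4.1320% + 0.0477 × 6.2350% = 15.0603%.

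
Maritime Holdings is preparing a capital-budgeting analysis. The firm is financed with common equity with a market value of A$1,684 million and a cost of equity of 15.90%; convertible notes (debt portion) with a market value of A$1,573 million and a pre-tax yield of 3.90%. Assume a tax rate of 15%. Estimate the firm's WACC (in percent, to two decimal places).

Total capital V = 1684 + 1573 = 3257.
Equity: weight = 1684/3257 = 0.5170; cost = 15.9%.
Convertible notes (debt portion): weight = 1573/3257 = 0.4830; after-tax cost = 3.9% × (1 − 15%) = 3.3150%.
WACC = 0.5170 × 15.9000% + 0.4830 × 3.3150% = 9.8220%.

9.82%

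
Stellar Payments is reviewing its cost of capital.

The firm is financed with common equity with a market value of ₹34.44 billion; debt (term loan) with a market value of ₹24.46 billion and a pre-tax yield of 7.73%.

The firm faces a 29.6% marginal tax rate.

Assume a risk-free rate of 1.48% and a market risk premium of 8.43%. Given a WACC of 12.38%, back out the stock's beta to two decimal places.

Total capital V = 34.44 + 24.46 = 58.9.
Equity weight = 34.44/58.9 = 0.5847.
Term loan weight = 24.46/58.9 = 0.4153.
Debt contribution = 0.4153 × 7.73% × (1 − 29.6%) = 2.2599%.
Required equity contribution = 12.38% − 2.2599% = 10.1201%  ⇒  Re = 17.3076%.
CAPM: 17.3076% = 1.48% + β × 8.43%  ⇒  β = 1.8775.

1.88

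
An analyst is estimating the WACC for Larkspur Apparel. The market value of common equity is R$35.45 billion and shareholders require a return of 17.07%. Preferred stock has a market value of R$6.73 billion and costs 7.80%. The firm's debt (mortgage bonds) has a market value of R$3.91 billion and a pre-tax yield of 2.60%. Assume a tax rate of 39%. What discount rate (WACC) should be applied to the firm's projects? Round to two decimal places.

Total capital V = 35.45 + 6.73 + 3.91 = 46.09.
Equity: weight = 35.45/46.09 = 0.7691; cost = 17.07%.
Preferred: weight = 6.73/46.09 = 0.1460; cost = 7.8%.
Mortgage bonds: weight = 3.91/46.09 = 0.0848; after-tax cost = 2.6% × (1 − 39%) = 1.5860%.
WACC = 0.7691 × 17.0700% + 0.1460 × 7.8000% + 0.0848 × 1.5860% = 14.4028%.

14.40%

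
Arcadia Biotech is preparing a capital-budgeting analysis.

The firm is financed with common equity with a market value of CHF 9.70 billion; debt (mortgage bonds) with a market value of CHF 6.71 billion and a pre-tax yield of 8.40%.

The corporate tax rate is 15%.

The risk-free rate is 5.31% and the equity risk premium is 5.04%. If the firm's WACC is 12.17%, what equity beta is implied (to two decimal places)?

2.05

Total capital V = 9.7 + 6.71 = 16.41.
Equity weight = 9.7/16.41 = 0.5911.
Mortgage bonds weight = 6.71/16.41 = 0.4089.
Debt contribution = 0.4089 × 8.4% × (1 − 15%) = 2.9195%.
Required equity contribution = 12.17% − 2.9195% = 9.2505%  ⇒  Re = 15.6495%.
CAPM: 15.6495% = 5.31% + β × 5.04%  ⇒  β = 2.0515.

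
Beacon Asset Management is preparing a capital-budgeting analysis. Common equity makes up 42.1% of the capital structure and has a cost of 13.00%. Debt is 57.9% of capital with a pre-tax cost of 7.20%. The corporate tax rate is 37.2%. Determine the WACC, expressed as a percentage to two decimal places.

8.09%

After-tax cost of debt = 7.2% × (1 − 37.2%) = 4.5216%.
WACC = 0.421 × 13.0000% + 0.579 × 4.5216% = 8.0910%.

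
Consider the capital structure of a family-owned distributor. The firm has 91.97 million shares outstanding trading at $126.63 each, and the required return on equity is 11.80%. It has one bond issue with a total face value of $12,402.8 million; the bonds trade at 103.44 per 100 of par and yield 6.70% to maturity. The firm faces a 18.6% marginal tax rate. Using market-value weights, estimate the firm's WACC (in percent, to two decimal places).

8.47%

Market value of equity E = 126.63 × 91.97m = 11646.1611m. Market value of debt D = 12402.8m × 103.44/100 = 12829.45632m.
Total capital V = 11646.1611 + 12829.45632 = 24475.61742.
Equity: weight = 11646.1611/24475.61742 = 0.4758; cost = 11.8%.
Bonds outstanding: weight = 12829.45632/24475.61742 = 0.5242; after-tax cost = 6.7% × (1 − 18.6%) = 5.4538%.
WACC = 0.4758 × 11.8000% + 0.5242 × 5.4538% = 8.4735%.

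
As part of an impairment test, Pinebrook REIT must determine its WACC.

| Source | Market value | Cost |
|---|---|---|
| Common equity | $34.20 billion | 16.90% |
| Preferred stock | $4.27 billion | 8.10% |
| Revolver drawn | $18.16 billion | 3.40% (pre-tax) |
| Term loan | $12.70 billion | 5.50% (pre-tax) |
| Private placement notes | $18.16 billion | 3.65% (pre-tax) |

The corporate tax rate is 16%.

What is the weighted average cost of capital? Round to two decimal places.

8.90%

Total capital V = 34.2 + 4.27 + 18.16 + 12.7 + 18.16 = 87.49.
Equity: weight = 34.2/87.49 = 0.3909; cost = 16.9%.
Preferred: weight = 4.27/87.49 = 0.0488; cost = 8.1%.
Revolver drawn: weight = 18.16/87.49 = 0.2076; after-tax cost = 3.4% × (1 − 16%) = 2.8560%.
Term loan: weight = 12.7/87.49 = 0.1452; after-tax cost = 5.5% × (1 − 16%) = 4.6200%.
Private placement notes: weight = 18.16/87.49 = 0.2076; after-tax cost = 3.65% × (1 − 16%) = 3.0660%.
WACC = 0.3909 × 16.9000% + 0.0488 × 8.1000% + 0.2076 × 2.8560% + 0.1452 × 4.6200% + 0.2076 × 3.0660% = 8.9014%.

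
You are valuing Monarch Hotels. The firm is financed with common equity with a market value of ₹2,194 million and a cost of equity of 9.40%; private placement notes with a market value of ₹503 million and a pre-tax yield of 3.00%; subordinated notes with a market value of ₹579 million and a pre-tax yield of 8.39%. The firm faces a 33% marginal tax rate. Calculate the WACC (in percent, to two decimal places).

Total capital V = 2194 + 503 + 579 = 3276.
Equity: weight = 2194/3276 = 0.6697; cost = 9.4%.
Private placement notes: weight = 503/3276 = 0.1535; after-tax cost = 3% × (1 − 33%) = 2.0100%.
Subordinated notes: weight = 579/3276 = 0.1767; after-tax cost = 8.39% × (1 − 33%) = 5.6213%.
WACC = 0.6697 × 9.4000% + 0.1535 × 2.0100% + 0.1767 × 5.6213% = 7.5975%.

7.60%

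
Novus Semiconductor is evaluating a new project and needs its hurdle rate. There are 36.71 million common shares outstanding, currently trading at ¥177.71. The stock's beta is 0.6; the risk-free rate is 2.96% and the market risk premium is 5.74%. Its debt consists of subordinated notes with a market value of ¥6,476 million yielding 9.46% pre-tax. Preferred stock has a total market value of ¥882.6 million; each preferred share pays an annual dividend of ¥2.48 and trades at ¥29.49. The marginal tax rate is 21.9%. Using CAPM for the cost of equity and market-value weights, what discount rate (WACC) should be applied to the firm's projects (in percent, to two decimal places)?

6.99%

Cost of equity via CAPM: Re = 2.96% + 0.6 × 5.74% = 6.4040%.
Cost of preferred: Rp = 2.48 / 29.49 = 8.4096%.
Market value of equity E = 177.71 × 36.71m = 6523.7341m.
Total capital V = 6523.7341 + 882.6 + 6476 = 13882.3341.
Equity: weight = 6523.7341/13882.3341 = 0.4699; cost = 6.404%.
Preferred: weight = 882.6/13882.3341 = 0.0636; cost = 8.4096%.
Subordinated notes: weight = 6476/13882.3341 = 0.4665; after-tax cost = 9.46% × (1 − 21.9%) = 7.3883%.
WACC = 0.4699 × 6.4040% + 0.0636 × 8.4096% + 0.4665 × 7.3883% = 6.9907%.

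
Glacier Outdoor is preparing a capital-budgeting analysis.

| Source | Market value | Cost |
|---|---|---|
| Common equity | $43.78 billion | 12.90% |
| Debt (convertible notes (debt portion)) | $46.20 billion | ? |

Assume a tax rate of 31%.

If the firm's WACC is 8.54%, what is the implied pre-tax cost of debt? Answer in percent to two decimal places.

6.39%

Total capital V = 43.78 + 46.2 = 89.98.
Equity weight = 43.78/89.98 = 0.4866.
Convertible notes (debt portion) weight = 46.2/89.98 = 0.5134.
Equity contribution = 0.4866 × 12.9% = 6.2765%.
Remaining for debt = 8.54% − 6.2765% = 2.2635%.
Rd × (1 − 31%) × 0.5134 = 2.2635%  ⇒  Rd = 6.3890%.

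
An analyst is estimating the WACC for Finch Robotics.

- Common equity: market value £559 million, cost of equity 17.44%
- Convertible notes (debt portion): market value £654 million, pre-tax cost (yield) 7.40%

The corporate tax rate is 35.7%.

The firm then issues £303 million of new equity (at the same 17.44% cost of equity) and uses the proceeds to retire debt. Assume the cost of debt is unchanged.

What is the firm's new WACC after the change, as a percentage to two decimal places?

After the change:
Total capital V = 862 + 351 = 1213.
Equity: weight = 862/1213 = 0.7106; cost = 17.44%.
Convertible notes (debt portion): weight = 351/1213 = 0.2894; after-tax cost = 7.4% × (1 − 35.7%) = 4.7582%.
WACC = 0.7106 × 17.4400% + 0.2894 × 4.7582% = 13.7703%.

13.77%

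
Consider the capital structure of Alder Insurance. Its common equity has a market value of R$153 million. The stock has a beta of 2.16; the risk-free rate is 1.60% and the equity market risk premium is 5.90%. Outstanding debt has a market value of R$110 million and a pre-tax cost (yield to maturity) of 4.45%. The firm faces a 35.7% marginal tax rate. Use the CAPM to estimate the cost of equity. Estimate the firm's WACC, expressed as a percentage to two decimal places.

9.54%

Cost of equity via CAPM: Re = 1.6% + 2.16 × 5.9% = 14.3440%.
Total capital V = 153 + 110 = 263.
Equity: weight = 153/263 = 0.5817; cost = 14.344%.
Debt: weight = 110/263 = 0.4183; after-tax cost = 4.45% × (1 − 35.7%) = 2.8614%.
WACC = 0.5817 × 14.3440% + 0.4183 × 2.8614% = 9.5414%.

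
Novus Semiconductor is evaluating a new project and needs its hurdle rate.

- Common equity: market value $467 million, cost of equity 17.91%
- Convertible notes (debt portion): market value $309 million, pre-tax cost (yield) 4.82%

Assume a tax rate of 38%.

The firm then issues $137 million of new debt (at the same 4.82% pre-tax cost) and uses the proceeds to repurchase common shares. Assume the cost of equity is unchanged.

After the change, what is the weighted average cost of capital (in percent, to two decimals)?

9.33%

After the change:
Total capital V = 330 + 446 = 776.
Equity: weight = 330/776 = 0.4253; cost = 17.91%.
Convertible notes (debt portion): weight = 446/776 = 0.5747; after-tax cost = 4.82% × (1 − 38%) = 2.9884%.
WACC = 0.4253 × 17.9100% + 0.5747 × 2.9884% = 9.3339%.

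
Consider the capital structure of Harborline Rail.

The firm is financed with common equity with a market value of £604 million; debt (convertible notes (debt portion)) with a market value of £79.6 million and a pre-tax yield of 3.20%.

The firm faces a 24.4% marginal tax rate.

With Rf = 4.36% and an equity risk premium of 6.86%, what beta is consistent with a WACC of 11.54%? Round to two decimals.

Total capital V = 604 + 79.6 = 683.6.
Equity weight = 604/683.6 = 0.8836.
Convertible notes (debt portion) weight = 79.6/683.6 = 0.1164.
Debt contribution = 0.1164 × 3.2% × (1 − 24.4%) = 0.2817%.
Required equity contribution = 11.54% − 0.2817% = 11.2583%  ⇒  Re = 12.7420%.
CAPM: 12.7420% = 4.36% + β × 6.86%  ⇒  β = 1.2219.

1.22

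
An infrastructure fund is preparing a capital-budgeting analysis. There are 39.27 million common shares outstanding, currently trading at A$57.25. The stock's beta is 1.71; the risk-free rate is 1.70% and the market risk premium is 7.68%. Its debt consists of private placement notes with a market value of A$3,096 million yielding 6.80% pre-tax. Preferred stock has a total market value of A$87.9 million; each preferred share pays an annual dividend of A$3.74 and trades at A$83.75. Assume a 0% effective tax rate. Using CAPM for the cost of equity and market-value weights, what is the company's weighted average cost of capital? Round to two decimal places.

Cost of equity via CAPM: Re = 1.7% + 1.71 × 7.68% = 14.8328%.
Cost of preferred: Rp = 3.74 / 83.75 = 4.4657%.
Market value of equity E = 57.25 × 39.27m = 2248.2075m.
Total capital V = 2248.2075 + 87.9 + 3096 = 5432.1075.
Equity: weight = 2248.2075/5432.1075 = 0.4139; cost = 14.8328%.
Preferred: weight = 87.9/5432.1075 = 0.0162; cost = 4.4657%.
Private placement notes: weight = 3096/5432.1075 = 0.5699; after-tax cost = 6.8% × (1 − 0%) = 6.8000%.
WACC = 0.4139 × 14.8328% + 0.0162 × 4.4657% + 0.5699 × 6.8000% = 10.0868%.

10.09%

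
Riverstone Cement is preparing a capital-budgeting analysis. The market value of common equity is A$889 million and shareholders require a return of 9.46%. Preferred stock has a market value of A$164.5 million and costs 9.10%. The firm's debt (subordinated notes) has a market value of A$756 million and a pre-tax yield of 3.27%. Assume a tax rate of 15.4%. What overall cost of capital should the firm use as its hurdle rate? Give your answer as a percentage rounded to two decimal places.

Total capital V = 889 + 164.5 + 756 = 1809.5.
Equity: weight = 889/1809.5 = 0.4913; cost = 9.46%.
Preferred: weight = 164.5/1809.5 = 0.0909; cost = 9.1%.
Subordinated notes: weight = 756/1809.5 = 0.4178; after-tax cost = 3.27% × (1 − 15.4%) = 2.7664%.
WACC = 0.4913 × 9.4600% + 0.0909 × 9.1000% + 0.4178 × 2.7664% = 6.6307%.

6.63%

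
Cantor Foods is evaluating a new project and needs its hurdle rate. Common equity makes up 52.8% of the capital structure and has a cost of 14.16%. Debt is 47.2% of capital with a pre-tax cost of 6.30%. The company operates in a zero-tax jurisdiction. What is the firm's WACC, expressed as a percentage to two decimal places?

After-tax cost of debt = 6.3% × (1 − 0%) = 6.3000%.
WACC = 0.528 × 14.1600% + 0.472 × 6.3000% = 10.4501%.

10.45%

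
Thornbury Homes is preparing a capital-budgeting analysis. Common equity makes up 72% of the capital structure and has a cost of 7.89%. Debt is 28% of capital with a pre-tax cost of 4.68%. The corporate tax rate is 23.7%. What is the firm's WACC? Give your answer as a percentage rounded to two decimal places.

After-tax cost of debt = 4.68% × (1 − 23.7%) = 3.5708%.
WACC = 0.720 × 7.8900% + 0.280 × 3.5708% = 6.6806%.

6.68%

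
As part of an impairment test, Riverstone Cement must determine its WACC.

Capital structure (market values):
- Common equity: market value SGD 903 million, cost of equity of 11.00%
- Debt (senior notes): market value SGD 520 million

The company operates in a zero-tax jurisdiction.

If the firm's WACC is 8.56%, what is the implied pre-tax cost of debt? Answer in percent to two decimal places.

4.32%

Total capital V = 903 + 520 = 1423.
Equity weight = 903/1423 = 0.6346.
Senior notes weight = 520/1423 = 0.3654.
Equity contribution = 0.6346 × 11% = 6.9803%.
Remaining for debt = 8.56% − 6.9803% = 1.5797%.
Rd × (1 − 0%) × 0.3654 = 1.5797%  ⇒  Rd = 4.3228%.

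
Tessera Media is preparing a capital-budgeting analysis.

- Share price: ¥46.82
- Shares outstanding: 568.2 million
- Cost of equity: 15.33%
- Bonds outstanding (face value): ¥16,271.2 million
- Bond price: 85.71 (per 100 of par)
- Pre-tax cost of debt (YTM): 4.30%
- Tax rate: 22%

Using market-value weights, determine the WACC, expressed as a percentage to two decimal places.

Market value of equity E = 46.82 × 568.2m = 26603.124m. Market value of debt D = 16271.2m × 85.71/100 = 13946.04552m.
Total capital V = 26603.124 + 13946.04552 = 40549.16952.
Equity: weight = 26603.124/40549.16952 = 0.6561; cost = 15.33%.
Bonds outstanding: weight = 13946.04552/40549.16952 = 0.3439; after-tax cost = 4.3% × (1 − 22%) = 3.3540%.
WACC = 0.6561 × 15.3300% + 0.3439 × 3.3540% = 11.2111%.

11.21%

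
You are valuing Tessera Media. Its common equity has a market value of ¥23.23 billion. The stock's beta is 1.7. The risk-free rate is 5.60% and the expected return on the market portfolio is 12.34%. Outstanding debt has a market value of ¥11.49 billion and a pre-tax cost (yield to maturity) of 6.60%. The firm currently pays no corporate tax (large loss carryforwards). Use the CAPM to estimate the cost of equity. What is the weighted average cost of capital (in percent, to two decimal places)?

13.60%

Market risk premium = 12.34% − 5.6% = 6.74%.
Cost of equity via CAPM: Re = 5.6% + 1.7 × 6.74% = 17.0580%.
Total capital V = 23.23 + 11.49 = 34.72.
Equity: weight = 23.23/34.72 = 0.6691; cost = 17.058%.
Debt: weight = 11.49/34.72 = 0.3309; after-tax cost = 6.6% × (1 − 0%) = 6.6000%.
WACC = 0.6691 × 17.0580% + 0.3309 × 6.6000% = 13.5971%.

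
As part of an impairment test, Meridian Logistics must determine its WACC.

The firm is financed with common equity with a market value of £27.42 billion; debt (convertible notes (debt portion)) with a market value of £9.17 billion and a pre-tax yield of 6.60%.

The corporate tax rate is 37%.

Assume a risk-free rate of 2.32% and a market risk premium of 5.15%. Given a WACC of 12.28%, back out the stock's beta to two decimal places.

2.46

Total capital V = 27.42 + 9.17 = 36.59.
Equity weight = 27.42/36.59 = 0.7494.
Convertible notes (debt portion) weight = 9.17/36.59 = 0.2506.
Debt contribution = 0.2506 × 6.6% × (1 − 37%) = 1.0421%.
Required equity contribution = 12.28% − 1.0421% = 11.2379%  ⇒  Re = 14.9962%.
CAPM: 14.9962% = 2.32% + β × 5.15%  ⇒  β = 2.4614.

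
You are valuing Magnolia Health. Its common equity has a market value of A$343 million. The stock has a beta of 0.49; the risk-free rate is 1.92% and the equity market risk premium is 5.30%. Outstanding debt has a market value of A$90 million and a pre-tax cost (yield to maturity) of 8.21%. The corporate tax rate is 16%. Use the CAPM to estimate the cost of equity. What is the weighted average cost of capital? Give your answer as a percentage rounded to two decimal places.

Cost of equity via CAPM: Re = 1.92% + 0.49 × 5.3% = 4.5170%.
Total capital V = 343 + 90 = 433.
Equity: weight = 343/433 = 0.7921; cost = 4.517%.
Debt: weight = 90/433 = 0.2079; after-tax cost = 8.21% × (1 − 16%) = 6.8964%.
WACC = 0.7921 × 4.5170% + 0.2079 × 6.8964% = 5.0116%.

5.01%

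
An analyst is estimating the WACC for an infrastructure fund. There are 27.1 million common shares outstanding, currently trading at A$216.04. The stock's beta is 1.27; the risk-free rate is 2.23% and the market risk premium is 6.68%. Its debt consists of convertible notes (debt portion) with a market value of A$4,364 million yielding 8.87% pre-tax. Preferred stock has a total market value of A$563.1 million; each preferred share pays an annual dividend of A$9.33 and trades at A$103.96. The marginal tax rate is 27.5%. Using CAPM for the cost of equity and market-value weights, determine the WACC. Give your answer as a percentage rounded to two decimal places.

Cost of equity via CAPM: Re = 2.23% + 1.27 × 6.68% = 10.7136%.
Cost of preferred: Rp = 9.33 / 103.96 = 8.9746%.
Market value of equity E = 216.04 × 27.1m = 5854.684m.
Total capital V = 5854.684 + 563.1 + 4364 = 10781.784.
Equity: weight = 5854.684/10781.784 = 0.5430; cost = 10.7136%.
Preferred: weight = 563.1/10781.784 = 0.0522; cost = 8.9746%.
Convertible notes (debt portion): weight = 4364/10781.784 = 0.4048; after-tax cost = 8.87% × (1 − 27.5%) = 6.4307%.
WACC = 0.5430 × 10.7136% + 0.0522 × 8.9746% + 0.4048 × 6.4307% = 8.8893%.

8.89%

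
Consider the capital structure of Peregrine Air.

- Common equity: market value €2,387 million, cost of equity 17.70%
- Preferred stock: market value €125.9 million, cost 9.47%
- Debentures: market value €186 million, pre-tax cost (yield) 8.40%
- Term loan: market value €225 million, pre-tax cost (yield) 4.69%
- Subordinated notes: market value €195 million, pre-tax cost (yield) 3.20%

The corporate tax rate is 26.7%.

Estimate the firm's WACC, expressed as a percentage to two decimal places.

Total capital V = 2387 + 125.9 + 186 + 225 + 195 = 3118.9.
Equity: weight = 2387/3118.9 = 0.7653; cost = 17.7%.
Preferred: weight = 125.9/3118.9 = 0.0404; cost = 9.47%.
Debentures: weight = 186/3118.9 = 0.0596; after-tax cost = 8.4% × (1 − 26.7%) = 6.1572%.
Term loan: weight = 225/3118.9 = 0.0721; after-tax cost = 4.69% × (1 − 26.7%) = 3.4378%.
Subordinated notes: weight = 195/3118.9 = 0.0625; after-tax cost = 3.2% × (1 − 26.7%) = 2.3456%.
WACC = 0.7653 × 17.7000% + 0.0404 × 9.4700% + 0.0596 × 6.1572% + 0.0721 × 3.4378% + 0.0625 × 2.3456% = 14.6905%.

14.69%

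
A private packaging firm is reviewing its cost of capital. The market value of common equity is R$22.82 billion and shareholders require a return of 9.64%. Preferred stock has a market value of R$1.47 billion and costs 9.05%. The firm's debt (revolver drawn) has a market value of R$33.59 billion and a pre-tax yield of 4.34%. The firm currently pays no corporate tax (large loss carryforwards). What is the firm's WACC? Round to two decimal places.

Total capital V = 22.82 + 1.47 + 33.59 = 57.88.
Equity: weight = 22.82/57.88 = 0.3943; cost = 9.64%.
Preferred: weight = 1.47/57.88 = 0.0254; cost = 9.05%.
Revolver drawn: weight = 33.59/57.88 = 0.5803; after-tax cost = 4.34% × (1 − 0%) = 4.3400%.
WACC = 0.3943 × 9.6400% + 0.0254 × 9.0500% + 0.5803 × 4.3400% = 6.5492%.

6.55%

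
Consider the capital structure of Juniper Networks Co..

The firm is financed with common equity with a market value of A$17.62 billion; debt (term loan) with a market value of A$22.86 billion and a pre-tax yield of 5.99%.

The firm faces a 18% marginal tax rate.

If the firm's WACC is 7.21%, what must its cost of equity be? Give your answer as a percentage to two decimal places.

Total capital V = 17.62 + 22.86 = 40.48.
Equity weight = 17.62/40.48 = 0.4353.
Term loan weight = 22.86/40.48 = 0.5647.
Debt contribution = 0.5647 × 5.99% × (1 − 18%) = 2.7738%.
Required equity contribution = 7.21% − 2.7738% = 4.4362%.
Re = 4.4362% / 0.4353 = 10.1917%.

10.19%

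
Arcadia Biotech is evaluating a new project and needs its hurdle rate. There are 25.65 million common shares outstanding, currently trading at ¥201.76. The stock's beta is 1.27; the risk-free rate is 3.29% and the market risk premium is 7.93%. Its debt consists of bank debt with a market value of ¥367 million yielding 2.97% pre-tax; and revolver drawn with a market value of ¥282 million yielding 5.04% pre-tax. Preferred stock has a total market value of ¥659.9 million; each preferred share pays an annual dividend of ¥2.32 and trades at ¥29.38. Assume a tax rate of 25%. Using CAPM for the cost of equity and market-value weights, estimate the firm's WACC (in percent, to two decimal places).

Cost of equity via CAPM: Re = 3.29% + 1.27 × 7.93% = 13.3611%.
Cost of preferred: Rp = 2.32 / 29.38 = 7.8965%.
Market value of equity E = 201.76 × 25.65m = 5175.144m.
Total capital V = 5175.144 + 659.9 + 367 + 282 = 6484.044.
Equity: weight = 5175.144/6484.044 = 0.7981; cost = 13.3611%.
Preferred: weight = 659.9/6484.044 = 0.1018; cost = 7.8965%.
Bank debt: weight = 367/6484.044 = 0.0566; after-tax cost = 2.97% × (1 − 25%) = 2.2275%.
Revolver drawn: weight = 282/6484.044 = 0.0435; after-tax cost = 5.04% × (1 − 25%) = 3.7800%.
WACC = 0.7981 × 13.3611% + 0.1018 × 7.8965% + 0.0566 × 2.2275% + 0.0435 × 3.7800% = 11.7581%.

11.76%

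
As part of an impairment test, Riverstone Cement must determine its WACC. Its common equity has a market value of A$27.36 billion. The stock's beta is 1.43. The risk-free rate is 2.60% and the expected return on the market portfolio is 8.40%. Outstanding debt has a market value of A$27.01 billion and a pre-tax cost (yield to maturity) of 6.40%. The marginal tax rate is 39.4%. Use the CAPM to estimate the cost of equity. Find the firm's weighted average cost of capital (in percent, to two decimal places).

Market risk premium = 8.4% − 2.6% = 5.8%.
Cost of equity via CAPM: Re = 2.6% + 1.43 × 5.8% = 10.8940%.
Total capital V = 27.36 + 27.01 = 54.37.
Equity: weight = 27.36/54.37 = 0.5032; cost = 10.894%.
Debt: weight = 27.01/54.37 = 0.4968; after-tax cost = 6.4% × (1 − 39.4%) = 3.8784%.
WACC = 0.5032 × 10.8940% + 0.4968 × 3.8784% = 7.4088%.

7.41%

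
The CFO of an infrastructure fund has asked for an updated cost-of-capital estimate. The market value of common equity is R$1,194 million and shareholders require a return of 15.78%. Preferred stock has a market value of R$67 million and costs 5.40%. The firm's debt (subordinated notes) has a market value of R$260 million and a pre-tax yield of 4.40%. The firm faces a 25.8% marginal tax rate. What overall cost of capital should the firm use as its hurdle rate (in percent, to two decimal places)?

13.18%

Total capital V = 1194 + 67 + 260 = 1521.
Equity: weight = 1194/1521 = 0.7850; cost = 15.78%.
Preferred: weight = 67/1521 = 0.0440; cost = 5.4%.
Subordinated notes: weight = 260/1521 = 0.1709; after-tax cost = 4.4% × (1 − 25.8%) = 3.2648%.
WACC = 0.7850 × 15.7800% + 0.0440 × 5.4000% + 0.1709 × 3.2648% = 13.1834%.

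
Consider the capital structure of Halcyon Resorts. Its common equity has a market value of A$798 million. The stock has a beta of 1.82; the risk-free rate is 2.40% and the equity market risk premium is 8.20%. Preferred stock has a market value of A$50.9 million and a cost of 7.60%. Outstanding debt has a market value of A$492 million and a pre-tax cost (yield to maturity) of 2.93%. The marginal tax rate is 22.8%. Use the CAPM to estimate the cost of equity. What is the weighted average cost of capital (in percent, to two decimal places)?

Cost of equity via CAPM: Re = 2.4% + 1.82 × 8.2% = 17.3240%.
Total capital V = 798 + 50.9 + 492 = 1340.9.
Equity: weight = 798/1340.9 = 0.5951; cost = 17.324%.
Preferred: weight = 50.9/1340.9 = 0.0380; cost = 7.6%.
Debt: weight = 492/1340.9 = 0.3669; after-tax cost = 2.93% × (1 − 22.8%) = 2.2620%.
WACC = 0.5951 × 17.3240% + 0.0380 × 7.6000% + 0.3669 × 2.2620% = 11.4284%.

11.43%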